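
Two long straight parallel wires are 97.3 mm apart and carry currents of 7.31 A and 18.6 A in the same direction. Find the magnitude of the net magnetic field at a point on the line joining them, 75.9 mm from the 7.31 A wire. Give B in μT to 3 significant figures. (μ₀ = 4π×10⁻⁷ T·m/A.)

Each long wire gives B = μ₀I/(2πd). Distances are d₁ = 0.0759 m and d₂ = 0.0214 m.
B₁ = 1.93×10⁻⁵ T, B₂ = 1.74×10⁻⁴ T.
Between parallel currents the two contributions point in opposite directions, so they subtract. B = |B₁ − B₂| = |1.93×10⁻⁵ − 1.74×10⁻⁴| = 1.55×10⁻⁴ T.

B ≈ 155 μT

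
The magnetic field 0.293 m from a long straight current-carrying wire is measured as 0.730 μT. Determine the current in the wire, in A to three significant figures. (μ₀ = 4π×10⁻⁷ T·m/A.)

For a long straight wire B = μ₀I/(2πd), so I = 2πdB/μ₀.
I = 2π × 0.293 × 7.30×10⁻⁷ / (4π×10⁻⁷) = 1.07 A.

I ≈ 1.07 A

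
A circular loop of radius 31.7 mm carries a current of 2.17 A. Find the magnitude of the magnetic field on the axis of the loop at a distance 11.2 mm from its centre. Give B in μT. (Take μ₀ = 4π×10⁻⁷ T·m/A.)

B ≈ 36.1 μT

On the axis of a circular loop, B = μ₀IR² / [2(R²+z²)^(3/2)].
R² + z² = (0.0317)² + (0.0112)² = 0.00113 m², and (R²+z²)^(3/2) = 3.80×10⁻⁵ m³.
B = (4π×10⁻⁷ × 2.17 × 0.001005) / (2 × 3.80×10⁻⁵) = 3.61×10⁻⁵ T.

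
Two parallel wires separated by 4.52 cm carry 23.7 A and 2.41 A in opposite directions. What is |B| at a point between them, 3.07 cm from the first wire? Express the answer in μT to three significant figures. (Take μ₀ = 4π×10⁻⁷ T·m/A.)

B ≈ 188 μT

Each long wire gives B = μ₀I/(2πd). Distances are d₁ = 0.0307 m and d₂ = 0.0145 m.
B₁ = 1.54×10⁻⁴ T, B₂ = 3.32×10⁻⁵ T.
Between antiparallel currents both contributions point the same way, so they add. B = B₁ + B₂ = 1.54×10⁻⁴ + 3.32×10⁻⁵ = 1.88×10⁻⁴ T.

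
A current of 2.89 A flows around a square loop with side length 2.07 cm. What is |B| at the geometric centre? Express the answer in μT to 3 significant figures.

Each side is a finite straight segment at perpendicular distance d = a/(2 tan(π/4)) = 0.01035 m from the centre, with end-angles ±π/4.
One side contributes B₁ = (μ₀I/4πd)·2 sin(π/4) = 3.95×10⁻⁵ T.
All 4 sides add in the same direction: B = 4 × 3.95×10⁻⁵ = 1.58×10⁻⁴ T.

B ≈ 158 μT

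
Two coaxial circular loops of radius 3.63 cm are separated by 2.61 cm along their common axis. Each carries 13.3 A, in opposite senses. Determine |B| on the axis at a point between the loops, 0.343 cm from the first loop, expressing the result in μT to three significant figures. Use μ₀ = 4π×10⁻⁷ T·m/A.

B ≈ 86.7 μT

Each loop contributes B = μ₀IR²/[2(R²+z²)^(3/2)] on the axis, with z measured from that loop.
Loop 1 (z = 0.00343 m): B₁ = 2.27×10⁻⁴ T. Loop 2 (z = 0.02267 m): B₂ = 1.40×10⁻⁴ T.
The fields oppose: B = |B₁ − B₂| = 8.67×10⁻⁵ T.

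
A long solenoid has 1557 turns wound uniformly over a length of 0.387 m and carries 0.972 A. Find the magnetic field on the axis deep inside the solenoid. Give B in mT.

B ≈ 4.91 mT

Inside a long solenoid, B = μ₀nI with n = 4023 turns/m.
B = 4π×10⁻⁷ × 4023 × 0.972 = 4.91×10⁻³ T.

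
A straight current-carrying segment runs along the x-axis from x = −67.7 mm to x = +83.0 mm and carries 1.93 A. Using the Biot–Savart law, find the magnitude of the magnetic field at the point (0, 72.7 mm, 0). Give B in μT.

B ≈ 3.81 μT

For a finite straight segment, B = (μ₀I/4πd)(sinθ₁ + sinθ₂), where θ₁, θ₂ are the angles from the perpendicular to each end.
The perpendicular distance is d = 0.0727 m; the end-offsets along the wire are a = 0.0677 m and b = 0.083 m.
sinθ₁ = 0.0677/√(0.0677²+0.0727²) = 0.6815; sinθ₂ = 0.083/√(0.083²+0.0727²) = 0.7522.
B = (4π×10⁻⁷ × 1.93) / (4π × 0.0727) × (0.6815 + 0.7522) = 3.81×10⁻⁶ T.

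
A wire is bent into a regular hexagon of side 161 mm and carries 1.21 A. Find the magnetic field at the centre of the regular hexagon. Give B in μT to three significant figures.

Each side is a finite straight segment at perpendicular distance d = a/(2 tan(π/6)) = 0.1394 m from the centre, with end-angles ±π/6.
One side contributes B₁ = (μ₀I/4πd)·2 sin(π/6) = 8.68×10⁻⁷ T.
All 6 sides add in the same direction: B = 6 × 8.68×10⁻⁷ = 5.21×10⁻⁶ T.

B ≈ 5.21 μT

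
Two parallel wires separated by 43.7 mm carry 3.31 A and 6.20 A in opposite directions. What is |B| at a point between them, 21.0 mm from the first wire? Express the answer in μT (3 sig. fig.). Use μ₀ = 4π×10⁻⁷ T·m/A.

Each long wire gives B = μ₀I/(2πd). Distances are d₁ = 0.021 m and d₂ = 0.0227 m.
B₁ = 3.15×10⁻⁵ T, B₂ = 5.46×10⁻⁵ T.
Between antiparallel currents both contributions point the same way, so they add. B = B₁ + B₂ = 3.15×10⁻⁵ + 5.46×10⁻⁵ = 8.61×10⁻⁵ T.

B ≈ 86.1 μT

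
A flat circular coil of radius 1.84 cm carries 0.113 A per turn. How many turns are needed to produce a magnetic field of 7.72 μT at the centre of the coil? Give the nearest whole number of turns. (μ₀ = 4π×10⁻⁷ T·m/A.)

For an N-turn coil, B = Nμ₀I/(2R). A single turn gives B₁ = 3.86×10⁻⁶ T with R = 0.0184 m.
N = B/B₁ = 7.72×10⁻⁶ / 3.86×10⁻⁶ = 2.00.

N = 2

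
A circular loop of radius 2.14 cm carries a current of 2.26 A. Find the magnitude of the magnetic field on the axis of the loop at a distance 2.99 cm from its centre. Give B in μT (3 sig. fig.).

On the axis of a circular loop, B = μ₀IR² / [2(R²+z²)^(3/2)].
R² + z² = (0.0214)² + (0.0299)² = 0.001352 m², and (R²+z²)^(3/2) = 4.97×10⁻⁵ m³.
B = (4π×10⁻⁷ × 2.26 × 0.000458) / (2 × 4.97×10⁻⁵) = 1.31×10⁻⁵ T.

B ≈ 13.1 μT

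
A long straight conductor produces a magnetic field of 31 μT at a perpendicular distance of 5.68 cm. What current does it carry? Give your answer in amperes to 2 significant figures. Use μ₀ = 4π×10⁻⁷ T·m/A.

I ≈ 8.8 A

For a long straight wire B = μ₀I/(2πd), so I = 2πdB/μ₀.
I = 2π × 0.0568 × 3.10×10⁻⁵ / (4π×10⁻⁷) = 8.80 A.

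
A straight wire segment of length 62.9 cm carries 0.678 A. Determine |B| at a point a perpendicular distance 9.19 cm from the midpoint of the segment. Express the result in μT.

For a finite straight segment, B = (μ₀I/4πd)(sinθ₁ + sinθ₂), where θ₁, θ₂ are the angles from the perpendicular to each end.
The perpendicular from the point meets the wire at its midpoint, so each end is L/2 = 0.3145 m away along the wire.
sinθ₁ = 0.3145/√(0.3145²+0.0919²) = 0.9599; sinθ₂ = 0.3145/√(0.3145²+0.0919²) = 0.9599.
B = (4π×10⁻⁷ × 0.678) / (4π × 0.0919) × (0.9599 + 0.9599) = 1.42×10⁻⁶ T.

B ≈ 1.42 μT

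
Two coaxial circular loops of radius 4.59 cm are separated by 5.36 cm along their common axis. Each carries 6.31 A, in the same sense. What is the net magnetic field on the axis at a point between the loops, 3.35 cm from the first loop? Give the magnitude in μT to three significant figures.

Each loop contributes B = μ₀IR²/[2(R²+z²)^(3/2)] on the axis, with z measured from that loop.
Loop 1 (z = 0.0335 m): B₁ = 4.55×10⁻⁵ T. Loop 2 (z = 0.0201 m): B₂ = 6.64×10⁻⁵ T.
The fields add: B = B₁ + B₂ = 1.12×10⁻⁴ T.

B ≈ 112 μT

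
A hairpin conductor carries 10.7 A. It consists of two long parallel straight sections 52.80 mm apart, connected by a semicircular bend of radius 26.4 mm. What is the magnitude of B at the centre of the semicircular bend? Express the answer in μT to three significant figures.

B ≈ 208 μT

The semicircular arc contributes B_arc = μ₀I·π/(4πR) = μ₀I/(4R) = 1.27×10⁻⁴ T.
Each semi-infinite lead is at perpendicular distance R = 0.0264 m from the centre, with the perpendicular foot at its near end, so it contributes μ₀I/(4πR); both point the same way, together 8.11×10⁻⁵ T.
Arc and leads all point the same direction: B = 1.27×10⁻⁴ + 8.11×10⁻⁵ = 2.08×10⁻⁴ T.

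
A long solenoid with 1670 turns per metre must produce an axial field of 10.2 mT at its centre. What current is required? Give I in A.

Inside a long solenoid B = μ₀nI with n = 1670 m⁻¹, so I = B/(μ₀n).
I = 1.02×10⁻² / (4π×10⁻⁷ × 1670) = 4.86 A.

I ≈ 4.86 A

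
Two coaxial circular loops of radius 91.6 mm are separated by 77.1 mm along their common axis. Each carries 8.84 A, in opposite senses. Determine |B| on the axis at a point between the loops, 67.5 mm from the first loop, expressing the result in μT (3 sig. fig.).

B ≈ 28.0 μT

Each loop contributes B = μ₀IR²/[2(R²+z²)^(3/2)] on the axis, with z measured from that loop.
Loop 1 (z = 0.0675 m): B₁ = 3.16×10⁻⁵ T. Loop 2 (z = 0.0096 m): B₂ = 5.97×10⁻⁵ T.
The fields oppose: B = |B₁ − B₂| = 2.80×10⁻⁵ T.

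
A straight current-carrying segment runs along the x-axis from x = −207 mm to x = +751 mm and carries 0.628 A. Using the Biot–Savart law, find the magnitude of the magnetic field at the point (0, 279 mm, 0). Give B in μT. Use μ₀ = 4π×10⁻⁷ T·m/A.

For a finite straight segment, B = (μ₀I/4πd)(sinθ₁ + sinθ₂), where θ₁, θ₂ are the angles from the perpendicular to each end.
The perpendicular distance is d = 0.279 m; the end-offsets along the wire are a = 0.207 m and b = 0.751 m.
sinθ₁ = 0.207/√(0.207²+0.279²) = 0.5958; sinθ₂ = 0.751/√(0.751²+0.279²) = 0.9374.
B = (4π×10⁻⁷ × 0.628) / (4π × 0.279) × (0.5958 + 0.9374) = 3.45×10⁻⁷ T.

B ≈ 0.345 μT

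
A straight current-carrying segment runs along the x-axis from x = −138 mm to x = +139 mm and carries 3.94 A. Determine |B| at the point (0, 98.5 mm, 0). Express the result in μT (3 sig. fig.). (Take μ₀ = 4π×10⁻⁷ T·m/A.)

For a finite straight segment, B = (μ₀I/4πd)(sinθ₁ + sinθ₂), where θ₁, θ₂ are the angles from the perpendicular to each end.
The perpendicular distance is d = 0.0985 m; the end-offsets along the wire are a = 0.138 m and b = 0.139 m.
sinθ₁ = 0.138/√(0.138²+0.0985²) = 0.8139; sinθ₂ = 0.139/√(0.139²+0.0985²) = 0.8159.
B = (4π×10⁻⁷ × 3.94) / (4π × 0.0985) × (0.8139 + 0.8159) = 6.52×10⁻⁶ T.

B ≈ 6.52 μT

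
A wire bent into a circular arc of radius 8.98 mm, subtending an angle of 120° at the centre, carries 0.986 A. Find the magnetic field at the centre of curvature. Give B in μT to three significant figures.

B ≈ 23.0 μT

The Biot–Savart field of a circular arc at its centre is B = μ₀Iφ/(4πR), with φ = 2.094 rad.
B = (4π×10⁻⁷ × 0.986 × 2.094) / (4π × 0.00898) = 2.30×10⁻⁵ T.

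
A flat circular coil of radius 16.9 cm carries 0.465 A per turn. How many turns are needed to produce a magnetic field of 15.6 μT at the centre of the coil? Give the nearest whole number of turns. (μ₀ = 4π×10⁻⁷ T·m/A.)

For an N-turn coil, B = Nμ₀I/(2R). A single turn gives B₁ = 1.73×10⁻⁶ T with R = 0.169 m.
N = B/B₁ = 1.56×10⁻⁵ / 1.73×10⁻⁶ = 9.02.

N = 9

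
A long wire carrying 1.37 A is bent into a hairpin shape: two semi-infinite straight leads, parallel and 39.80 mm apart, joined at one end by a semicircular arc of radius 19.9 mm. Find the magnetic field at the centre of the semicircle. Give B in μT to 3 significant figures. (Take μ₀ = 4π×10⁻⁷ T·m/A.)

The semicircular arc contributes B_arc = μ₀I·π/(4πR) = μ₀I/(4R) = 2.16×10⁻⁵ T.
Each semi-infinite lead is at perpendicular distance R = 0.0199 m from the centre, with the perpendicular foot at its near end, so it contributes μ₀I/(4πR); both point the same way, together 1.38×10⁻⁵ T.
Arc and leads all point the same direction: B = 2.16×10⁻⁵ + 1.38×10⁻⁵ = 3.54×10⁻⁵ T.

B ≈ 35.4 μT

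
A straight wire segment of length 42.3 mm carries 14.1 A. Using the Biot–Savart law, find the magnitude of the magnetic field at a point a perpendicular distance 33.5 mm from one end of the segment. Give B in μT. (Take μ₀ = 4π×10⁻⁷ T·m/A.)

B ≈ 33.0 μT

For a finite straight segment, B = (μ₀I/4πd)(sinθ₁ + sinθ₂), where θ₁, θ₂ are the angles from the perpendicular to each end.
The perpendicular foot is at one end, so the two end-offsets along the wire are 0 and L = 0.0423 m.
sinθ₁ = 0/√(0²+0.0335²) = 0.0000; sinθ₂ = 0.0423/√(0.0423²+0.0335²) = 0.7839.
B = (4π×10⁻⁷ × 14.1) / (4π × 0.0335) × (0.0000 + 0.7839) = 3.30×10⁻⁵ T.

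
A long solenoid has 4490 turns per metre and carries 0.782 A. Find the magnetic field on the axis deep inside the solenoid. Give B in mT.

B ≈ 4.41 mT

Inside a long solenoid, B = μ₀nI with n = 4490 turns/m.
B = 4π×10⁻⁷ × 4490 × 0.782 = 4.41×10⁻³ T.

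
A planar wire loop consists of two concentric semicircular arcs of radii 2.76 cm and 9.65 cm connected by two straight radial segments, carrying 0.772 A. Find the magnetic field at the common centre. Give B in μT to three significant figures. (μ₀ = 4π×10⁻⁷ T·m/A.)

The radial connectors point toward the centre, so dl × r̂ = 0 and they contribute nothing.
Each semicircle gives μ₀I/(4R): inner arc 8.79×10⁻⁶ T, outer arc 2.51×10⁻⁶ T.
The two arcs carry current in opposite angular senses, so their fields oppose: B = |8.79×10⁻⁶ − 2.51×10⁻⁶| = 6.27×10⁻⁶ T.

B ≈ 6.27 μT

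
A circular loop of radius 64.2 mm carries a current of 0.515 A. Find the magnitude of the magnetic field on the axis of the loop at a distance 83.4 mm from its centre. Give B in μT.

B ≈ 1.14 μT

On the axis of a circular loop, B = μ₀IR² / [2(R²+z²)^(3/2)].
R² + z² = (0.0642)² + (0.0834)² = 0.01108 m², and (R²+z²)^(3/2) = 1.17×10⁻³ m³.
B = (4π×10⁻⁷ × 0.515 × 0.004122) / (2 × 1.17×10⁻³) = 1.14×10⁻⁶ T.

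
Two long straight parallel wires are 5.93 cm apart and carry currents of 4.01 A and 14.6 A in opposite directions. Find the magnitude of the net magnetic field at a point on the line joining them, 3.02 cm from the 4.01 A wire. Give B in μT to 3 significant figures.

B ≈ 127 μT

Each long wire gives B = μ₀I/(2πd). Distances are d₁ = 0.0302 m and d₂ = 0.0291 m.
B₁ = 2.66×10⁻⁵ T, B₂ = 1.00×10⁻⁴ T.
Between antiparallel currents both contributions point the same way, so they add. B = B₁ + B₂ = 2.66×10⁻⁵ + 1.00×10⁻⁴ = 1.27×10⁻⁴ T.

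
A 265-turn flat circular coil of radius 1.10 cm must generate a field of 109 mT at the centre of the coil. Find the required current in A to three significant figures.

For an N-turn coil, B = Nμ₀I/(2R) with R = 0.011 m, so I = 2RB/(Nμ₀) = 2 × 0.011 × 0.109 / (265 × 4π×10⁻⁷) = 7.20 A.

I ≈ 7.20 A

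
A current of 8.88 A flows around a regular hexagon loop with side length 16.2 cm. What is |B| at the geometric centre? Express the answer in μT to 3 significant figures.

Each side is a finite straight segment at perpendicular distance d = a/(2 tan(π/6)) = 0.1403 m from the centre, with end-angles ±π/6.
One side contributes B₁ = (μ₀I/4πd)·2 sin(π/6) = 6.33×10⁻⁶ T.
All 6 sides add in the same direction: B = 6 × 6.33×10⁻⁶ = 3.80×10⁻⁵ T.

B ≈ 38.0 μT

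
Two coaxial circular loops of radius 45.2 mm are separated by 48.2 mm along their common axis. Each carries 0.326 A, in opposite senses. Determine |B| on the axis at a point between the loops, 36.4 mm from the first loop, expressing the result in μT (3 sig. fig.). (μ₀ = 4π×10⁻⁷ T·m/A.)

B ≈ 1.96 μT

Each loop contributes B = μ₀IR²/[2(R²+z²)^(3/2)] on the axis, with z measured from that loop.
Loop 1 (z = 0.0364 m): B₁ = 2.14×10⁻⁶ T. Loop 2 (z = 0.0118 m): B₂ = 4.10×10⁻⁶ T.
The fields oppose: B = |B₁ − B₂| = 1.96×10⁻⁶ T.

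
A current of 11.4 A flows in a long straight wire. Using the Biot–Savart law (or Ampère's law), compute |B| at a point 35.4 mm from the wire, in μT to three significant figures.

For an infinitely long straight wire, B = μ₀I/(2πd).
B = (4π×10⁻⁷ × 11.4) / (2π × 0.0354) = 6.44×10⁻⁵ T.

B ≈ 64.4 μT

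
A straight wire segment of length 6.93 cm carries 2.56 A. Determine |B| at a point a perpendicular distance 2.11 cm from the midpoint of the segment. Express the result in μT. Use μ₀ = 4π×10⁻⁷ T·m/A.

For a finite straight segment, B = (μ₀I/4πd)(sinθ₁ + sinθ₂), where θ₁, θ₂ are the angles from the perpendicular to each end.
The perpendicular from the point meets the wire at its midpoint, so each end is L/2 = 0.03465 m away along the wire.
sinθ₁ = 0.03465/√(0.03465²+0.0211²) = 0.8541; sinθ₂ = 0.03465/√(0.03465²+0.0211²) = 0.8541.
B = (4π×10⁻⁷ × 2.56) / (4π × 0.0211) × (0.8541 + 0.8541) = 2.07×10⁻⁵ T.

B ≈ 20.7 μT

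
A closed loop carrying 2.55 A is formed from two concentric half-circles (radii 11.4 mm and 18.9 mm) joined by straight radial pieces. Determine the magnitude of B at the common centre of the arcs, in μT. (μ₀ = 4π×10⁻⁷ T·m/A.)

The radial connectors point toward the centre, so dl × r̂ = 0 and they contribute nothing.
Each semicircle gives μ₀I/(4R): inner arc 7.03×10⁻⁵ T, outer arc 4.24×10⁻⁵ T.
The two arcs carry current in opposite angular senses, so their fields oppose: B = |7.03×10⁻⁵ − 4.24×10⁻⁵| = 2.79×10⁻⁵ T.

B ≈ 27.9 μT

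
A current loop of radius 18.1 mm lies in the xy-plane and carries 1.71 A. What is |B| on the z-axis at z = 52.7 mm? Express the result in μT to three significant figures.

B ≈ 2.03 μT

On the axis of a circular loop, B = μ₀IR² / [2(R²+z²)^(3/2)].
R² + z² = (0.0181)² + (0.0527)² = 0.003105 m², and (R²+z²)^(3/2) = 1.73×10⁻⁴ m³.
B = (4π×10⁻⁷ × 1.71 × 0.0003276) / (2 × 1.73×10⁻⁴) = 2.03×10⁻⁶ T.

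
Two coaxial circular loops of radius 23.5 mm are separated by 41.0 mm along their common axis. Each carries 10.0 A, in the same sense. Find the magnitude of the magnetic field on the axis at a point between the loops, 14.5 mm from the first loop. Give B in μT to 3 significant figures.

B ≈ 243 μT

Each loop contributes B = μ₀IR²/[2(R²+z²)^(3/2)] on the axis, with z measured from that loop.
Loop 1 (z = 0.0145 m): B₁ = 1.65×10⁻⁴ T. Loop 2 (z = 0.0265 m): B₂ = 7.81×10⁻⁵ T.
The fields add: B = B₁ + B₂ = 2.43×10⁻⁴ T.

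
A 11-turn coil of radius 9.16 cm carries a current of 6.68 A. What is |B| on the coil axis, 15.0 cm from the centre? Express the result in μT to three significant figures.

B ≈ 71.4 μT

For an N-turn flat coil, B = Nμ₀IR²/[2(R²+z²)^(3/2)] with R = 0.0916 m, z = 0.15 m.
B = 11 × 6.49×10⁻⁶ T = 7.14×10⁻⁵ T.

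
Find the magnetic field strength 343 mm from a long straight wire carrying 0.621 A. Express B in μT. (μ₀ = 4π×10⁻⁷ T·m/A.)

For an infinitely long straight wire, B = μ₀I/(2πd).
B = (4π×10⁻⁷ × 0.621) / (2π × 0.343) = 3.62×10⁻⁷ T.

B ≈ 0.362 μT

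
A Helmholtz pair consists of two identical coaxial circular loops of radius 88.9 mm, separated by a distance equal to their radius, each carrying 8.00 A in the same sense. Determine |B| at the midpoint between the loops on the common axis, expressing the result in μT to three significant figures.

Each loop contributes B = μ₀IR²/[2(R²+z²)^(3/2)] on the axis, with z measured from that loop.
Loop 1 (z = 0.04445 m): B₁ = 4.05×10⁻⁵ T. Loop 2 (z = 0.04445 m): B₂ = 4.05×10⁻⁵ T.
The fields add: B = B₁ + B₂ = 8.09×10⁻⁵ T.

B ≈ 80.9 μT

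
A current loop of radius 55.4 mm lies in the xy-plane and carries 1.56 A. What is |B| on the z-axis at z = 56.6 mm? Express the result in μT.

On the axis of a circular loop, B = μ₀IR² / [2(R²+z²)^(3/2)].
R² + z² = (0.0554)² + (0.0566)² = 0.006273 m², and (R²+z²)^(3/2) = 4.97×10⁻⁴ m³.
B = (4π×10⁻⁷ × 1.56 × 0.003069) / (2 × 4.97×10⁻⁴) = 6.06×10⁻⁶ T.

B ≈ 6.06 μT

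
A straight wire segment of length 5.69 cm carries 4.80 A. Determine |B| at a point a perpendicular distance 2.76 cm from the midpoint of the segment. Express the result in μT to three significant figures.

For a finite straight segment, B = (μ₀I/4πd)(sinθ₁ + sinθ₂), where θ₁, θ₂ are the angles from the perpendicular to each end.
The perpendicular from the point meets the wire at its midpoint, so each end is L/2 = 0.02845 m away along the wire.
sinθ₁ = 0.02845/√(0.02845²+0.0276²) = 0.7177; sinθ₂ = 0.02845/√(0.02845²+0.0276²) = 0.7177.
B = (4π×10⁻⁷ × 4.80) / (4π × 0.0276) × (0.7177 + 0.7177) = 2.50×10⁻⁵ T.

B ≈ 25.0 μT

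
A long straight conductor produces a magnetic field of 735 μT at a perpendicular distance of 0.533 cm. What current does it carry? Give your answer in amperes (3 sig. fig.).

For a long straight wire B = μ₀I/(2πd), so I = 2πdB/μ₀.
I = 2π × 0.00533 × 7.35×10⁻⁴ / (4π×10⁻⁷) = 19.6 A.

I ≈ 19.6 A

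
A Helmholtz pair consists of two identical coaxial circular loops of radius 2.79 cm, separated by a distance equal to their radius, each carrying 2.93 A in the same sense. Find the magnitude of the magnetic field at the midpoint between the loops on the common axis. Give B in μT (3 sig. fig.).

B ≈ 94.4 μT

Each loop contributes B = μ₀IR²/[2(R²+z²)^(3/2)] on the axis, with z measured from that loop.
Loop 1 (z = 0.01395 m): B₁ = 4.72×10⁻⁵ T. Loop 2 (z = 0.01395 m): B₂ = 4.72×10⁻⁵ T.
The fields add: B = B₁ + B₂ = 9.44×10⁻⁵ T.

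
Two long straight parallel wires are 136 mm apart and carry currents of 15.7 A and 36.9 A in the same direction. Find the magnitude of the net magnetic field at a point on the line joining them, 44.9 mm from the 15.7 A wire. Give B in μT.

Each long wire gives B = μ₀I/(2πd). Distances are d₁ = 0.0449 m and d₂ = 0.0911 m.
B₁ = 6.99×10⁻⁵ T, B₂ = 8.10×10⁻⁵ T.
Between parallel currents the two contributions point in opposite directions, so they subtract. B = |B₁ − B₂| = |6.99×10⁻⁵ − 8.10×10⁻⁵| = 1.11×10⁻⁵ T.

B ≈ 11.1 μT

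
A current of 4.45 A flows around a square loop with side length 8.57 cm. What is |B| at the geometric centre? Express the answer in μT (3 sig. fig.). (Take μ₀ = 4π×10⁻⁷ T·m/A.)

B ≈ 58.7 μT

Each side is a finite straight segment at perpendicular distance d = a/(2 tan(π/4)) = 0.04285 m from the centre, with end-angles ±π/4.
One side contributes B₁ = (μ₀I/4πd)·2 sin(π/4) = 1.47×10⁻⁵ T.
All 4 sides add in the same direction: B = 4 × 1.47×10⁻⁵ = 5.87×10⁻⁵ T.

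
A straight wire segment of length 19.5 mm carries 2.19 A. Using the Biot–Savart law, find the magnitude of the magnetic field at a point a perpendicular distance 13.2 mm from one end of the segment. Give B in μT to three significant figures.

For a finite straight segment, B = (μ₀I/4πd)(sinθ₁ + sinθ₂), where θ₁, θ₂ are the angles from the perpendicular to each end.
The perpendicular foot is at one end, so the two end-offsets along the wire are 0 and L = 0.0195 m.
sinθ₁ = 0/√(0²+0.0132²) = 0.0000; sinθ₂ = 0.0195/√(0.0195²+0.0132²) = 0.8281.
B = (4π×10⁻⁷ × 2.19) / (4π × 0.0132) × (0.0000 + 0.8281) = 1.37×10⁻⁵ T.

B ≈ 13.7 μT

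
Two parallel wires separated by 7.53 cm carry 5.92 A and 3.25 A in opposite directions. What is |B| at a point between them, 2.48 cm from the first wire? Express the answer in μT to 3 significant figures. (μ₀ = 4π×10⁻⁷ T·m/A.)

B ≈ 60.6 μT

Each long wire gives B = μ₀I/(2πd). Distances are d₁ = 0.0248 m and d₂ = 0.0505 m.
B₁ = 4.77×10⁻⁵ T, B₂ = 1.29×10⁻⁵ T.
Between antiparallel currents both contributions point the same way, so they add. B = B₁ + B₂ = 4.77×10⁻⁵ + 1.29×10⁻⁵ = 6.06×10⁻⁵ T.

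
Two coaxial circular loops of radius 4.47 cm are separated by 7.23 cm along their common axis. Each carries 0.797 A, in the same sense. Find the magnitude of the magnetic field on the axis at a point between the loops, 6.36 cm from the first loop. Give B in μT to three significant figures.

Each loop contributes B = μ₀IR²/[2(R²+z²)^(3/2)] on the axis, with z measured from that loop.
Loop 1 (z = 0.0636 m): B₁ = 2.13×10⁻⁶ T. Loop 2 (z = 0.0087 m): B₂ = 1.06×10⁻⁵ T.
The fields add: B = B₁ + B₂ = 1.27×10⁻⁵ T.

B ≈ 12.7 μT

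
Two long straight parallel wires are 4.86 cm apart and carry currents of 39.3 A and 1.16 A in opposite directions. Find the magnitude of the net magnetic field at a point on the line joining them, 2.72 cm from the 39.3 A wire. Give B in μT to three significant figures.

Each long wire gives B = μ₀I/(2πd). Distances are d₁ = 0.0272 m and d₂ = 0.0214 m.
B₁ = 2.89×10⁻⁴ T, B₂ = 1.08×10⁻⁵ T.
Between antiparallel currents both contributions point the same way, so they add. B = B₁ + B₂ = 2.89×10⁻⁴ + 1.08×10⁻⁵ = 3.00×10⁻⁴ T.

B ≈ 300 μT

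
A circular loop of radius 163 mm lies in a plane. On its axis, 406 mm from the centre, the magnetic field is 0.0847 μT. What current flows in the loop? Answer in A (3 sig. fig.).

I ≈ 0.425 A

On the axis of a loop, B = μ₀IR²/[2(R²+z²)^(3/2)], so I = 2B(R²+z²)^(3/2)/(μ₀R²).
R² + z² = 0.02657 + 0.1648 = 0.1914 m²; raised to 3/2 gives 8.37×10⁻² m³.
I = 2 × 8.47×10⁻⁸ × 8.37×10⁻² / (1.26×10⁻⁶ × 0.02657) = 0.425 A.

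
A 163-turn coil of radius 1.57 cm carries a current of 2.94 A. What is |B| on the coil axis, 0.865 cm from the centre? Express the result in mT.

For an N-turn flat coil, B = Nμ₀IR²/[2(R²+z²)^(3/2)] with R = 0.0157 m, z = 0.00865 m.
B = 163 × 7.91×10⁻⁵ T = 1.29×10⁻² T.

B ≈ 12.9 mT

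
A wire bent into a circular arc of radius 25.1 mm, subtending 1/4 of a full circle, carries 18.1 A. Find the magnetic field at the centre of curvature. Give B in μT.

The Biot–Savart field of a circular arc at its centre is B = μ₀Iφ/(4πR), with φ = 1.571 rad.
B = (4π×10⁻⁷ × 18.1 × 1.571) / (4π × 0.0251) = 1.13×10⁻⁴ T.

B ≈ 113 μT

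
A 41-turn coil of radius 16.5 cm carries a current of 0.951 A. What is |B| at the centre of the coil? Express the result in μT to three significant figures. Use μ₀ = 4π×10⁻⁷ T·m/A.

B ≈ 148 μT

For an N-turn flat coil, B = Nμ₀I/(2R) with R = 0.165 m.
B = 41 × 3.62×10⁻⁶ T = 1.48×10⁻⁴ T.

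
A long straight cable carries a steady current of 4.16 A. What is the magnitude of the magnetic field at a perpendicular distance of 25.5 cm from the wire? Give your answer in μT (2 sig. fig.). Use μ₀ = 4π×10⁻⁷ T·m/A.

B ≈ 3.3 μT

For an infinitely long straight wire, B = μ₀I/(2πd).
B = (4π×10⁻⁷ × 4.16) / (2π × 0.255) = 3.26×10⁻⁶ T.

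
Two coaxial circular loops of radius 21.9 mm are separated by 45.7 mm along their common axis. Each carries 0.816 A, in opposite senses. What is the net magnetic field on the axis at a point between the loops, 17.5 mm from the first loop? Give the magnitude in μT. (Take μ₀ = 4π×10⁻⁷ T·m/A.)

Each loop contributes B = μ₀IR²/[2(R²+z²)^(3/2)] on the axis, with z measured from that loop.
Loop 1 (z = 0.0175 m): B₁ = 1.12×10⁻⁵ T. Loop 2 (z = 0.0282 m): B₂ = 5.40×10⁻⁶ T.
The fields oppose: B = |B₁ − B₂| = 5.76×10⁻⁶ T.

B ≈ 5.76 μT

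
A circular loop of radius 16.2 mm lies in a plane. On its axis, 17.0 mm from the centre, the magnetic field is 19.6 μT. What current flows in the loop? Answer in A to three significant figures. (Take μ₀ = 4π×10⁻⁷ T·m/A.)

I ≈ 1.54 A

On the axis of a loop, B = μ₀IR²/[2(R²+z²)^(3/2)], so I = 2B(R²+z²)^(3/2)/(μ₀R²).
R² + z² = 0.0002624 + 0.000289 = 0.0005514 m²; raised to 3/2 gives 1.29×10⁻⁵ m³.
I = 2 × 1.96×10⁻⁵ × 1.29×10⁻⁵ / (1.26×10⁻⁶ × 0.0002624) = 1.54 A.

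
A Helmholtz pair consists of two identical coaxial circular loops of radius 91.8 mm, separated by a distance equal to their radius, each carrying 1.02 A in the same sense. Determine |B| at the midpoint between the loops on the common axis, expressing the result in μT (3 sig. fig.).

Each loop contributes B = μ₀IR²/[2(R²+z²)^(3/2)] on the axis, with z measured from that loop.
Loop 1 (z = 0.0459 m): B₁ = 5.00×10⁻⁶ T. Loop 2 (z = 0.0459 m): B₂ = 5.00×10⁻⁶ T.
The fields add: B = B₁ + B₂ = 9.99×10⁻⁶ T.

B ≈ 9.99 μT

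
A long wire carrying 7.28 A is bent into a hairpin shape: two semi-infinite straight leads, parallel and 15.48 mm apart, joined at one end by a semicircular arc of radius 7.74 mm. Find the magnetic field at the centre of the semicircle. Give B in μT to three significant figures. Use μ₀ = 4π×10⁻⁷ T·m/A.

The semicircular arc contributes B_arc = μ₀I·π/(4πR) = μ₀I/(4R) = 2.95×10⁻⁴ T.
Each semi-infinite lead is at perpendicular distance R = 0.00774 m from the centre, with the perpendicular foot at its near end, so it contributes μ₀I/(4πR); both point the same way, together 1.88×10⁻⁴ T.
Arc and leads all point the same direction: B = 2.95×10⁻⁴ + 1.88×10⁻⁴ = 4.84×10⁻⁴ T.

B ≈ 484 μT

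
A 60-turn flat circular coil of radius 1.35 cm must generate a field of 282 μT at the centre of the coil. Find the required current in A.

For an N-turn coil, B = Nμ₀I/(2R) with R = 0.0135 m, so I = 2RB/(Nμ₀) = 2 × 0.0135 × 2.82×10⁻⁴ / (60 × 4π×10⁻⁷) = 0.101 A.

I ≈ 0.101 A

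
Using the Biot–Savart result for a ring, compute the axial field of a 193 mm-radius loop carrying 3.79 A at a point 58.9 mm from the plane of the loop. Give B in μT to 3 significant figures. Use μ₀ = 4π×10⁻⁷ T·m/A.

On the axis of a circular loop, B = μ₀IR² / [2(R²+z²)^(3/2)].
R² + z² = (0.193)² + (0.0589)² = 0.04072 m², and (R²+z²)^(3/2) = 8.22×10⁻³ m³.
B = (4π×10⁻⁷ × 3.79 × 0.03725) / (2 × 8.22×10⁻³) = 1.08×10⁻⁵ T.

B ≈ 10.8 μT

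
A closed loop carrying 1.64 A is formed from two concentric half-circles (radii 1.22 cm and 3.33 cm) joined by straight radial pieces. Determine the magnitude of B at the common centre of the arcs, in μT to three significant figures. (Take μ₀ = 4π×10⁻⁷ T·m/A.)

B ≈ 26.8 μT

The radial connectors point toward the centre, so dl × r̂ = 0 and they contribute nothing.
Each semicircle gives μ₀I/(4R): inner arc 4.22×10⁻⁵ T, outer arc 1.55×10⁻⁵ T.
The two arcs carry current in opposite angular senses, so their fields oppose: B = |4.22×10⁻⁵ − 1.55×10⁻⁵| = 2.68×10⁻⁵ T.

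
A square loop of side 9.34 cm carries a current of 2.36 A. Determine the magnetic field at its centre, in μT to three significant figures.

B ≈ 28.6 μT

Each side is a finite straight segment at perpendicular distance d = a/(2 tan(π/4)) = 0.0467 m from the centre, with end-angles ±π/4.
One side contributes B₁ = (μ₀I/4πd)·2 sin(π/4) = 7.15×10⁻⁶ T.
All 4 sides add in the same direction: B = 4 × 7.15×10⁻⁶ = 2.86×10⁻⁵ T.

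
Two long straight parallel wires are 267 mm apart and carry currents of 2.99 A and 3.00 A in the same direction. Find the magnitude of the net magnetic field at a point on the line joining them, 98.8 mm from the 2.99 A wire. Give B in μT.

B ≈ 2.49 μT

Each long wire gives B = μ₀I/(2πd). Distances are d₁ = 0.0988 m and d₂ = 0.1682 m.
B₁ = 6.05×10⁻⁶ T, B₂ = 3.57×10⁻⁶ T.
Between parallel currents the two contributions point in opposite directions, so they subtract. B = |B₁ − B₂| = |6.05×10⁻⁶ − 3.57×10⁻⁶| = 2.49×10⁻⁶ T.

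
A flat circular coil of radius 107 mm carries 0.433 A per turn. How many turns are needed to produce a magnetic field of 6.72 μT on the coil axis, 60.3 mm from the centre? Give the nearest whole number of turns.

N = 4

For an N-turn coil, B = Nμ₀IR²/[2(R²+z²)^(3/2)]. A single turn gives B₁ = 1.68×10⁻⁶ T with R = 0.107 m, z = 0.0603 m.
N = B/B₁ = 6.72×10⁻⁶ / 1.68×10⁻⁶ = 4.00.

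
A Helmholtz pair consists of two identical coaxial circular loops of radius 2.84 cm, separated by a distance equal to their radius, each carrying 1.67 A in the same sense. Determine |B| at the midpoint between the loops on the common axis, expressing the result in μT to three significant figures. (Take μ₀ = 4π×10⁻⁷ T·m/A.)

Each loop contributes B = μ₀IR²/[2(R²+z²)^(3/2)] on the axis, with z measured from that loop.
Loop 1 (z = 0.0142 m): B₁ = 2.64×10⁻⁵ T. Loop 2 (z = 0.0142 m): B₂ = 2.64×10⁻⁵ T.
The fields add: B = B₁ + B₂ = 5.29×10⁻⁵ T.

B ≈ 52.9 μT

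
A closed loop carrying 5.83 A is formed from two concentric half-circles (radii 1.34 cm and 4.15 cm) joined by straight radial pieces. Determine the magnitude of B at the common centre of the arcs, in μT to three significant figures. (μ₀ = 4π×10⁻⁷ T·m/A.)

B ≈ 92.5 μT

The radial connectors point toward the centre, so dl × r̂ = 0 and they contribute nothing.
Each semicircle gives μ₀I/(4R): inner arc 1.37×10⁻⁴ T, outer arc 4.41×10⁻⁵ T.
The two arcs carry current in opposite angular senses, so their fields oppose: B = |1.37×10⁻⁴ − 4.41×10⁻⁵| = 9.25×10⁻⁵ T.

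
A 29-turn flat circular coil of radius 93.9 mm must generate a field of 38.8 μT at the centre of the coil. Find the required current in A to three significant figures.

For an N-turn coil, B = Nμ₀I/(2R) with R = 0.0939 m, so I = 2RB/(Nμ₀) = 2 × 0.0939 × 3.88×10⁻⁵ / (29 × 4π×10⁻⁷) = 0.200 A.

I ≈ 0.200 A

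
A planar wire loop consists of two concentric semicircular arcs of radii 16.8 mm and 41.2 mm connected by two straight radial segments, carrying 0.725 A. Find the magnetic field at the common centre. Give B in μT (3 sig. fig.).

B ≈ 8.03 μT

The radial connectors point toward the centre, so dl × r̂ = 0 and they contribute nothing.
Each semicircle gives μ₀I/(4R): inner arc 1.36×10⁻⁵ T, outer arc 5.53×10⁻⁶ T.
The two arcs carry current in opposite angular senses, so their fields oppose: B = |1.36×10⁻⁵ − 5.53×10⁻⁶| = 8.03×10⁻⁶ T.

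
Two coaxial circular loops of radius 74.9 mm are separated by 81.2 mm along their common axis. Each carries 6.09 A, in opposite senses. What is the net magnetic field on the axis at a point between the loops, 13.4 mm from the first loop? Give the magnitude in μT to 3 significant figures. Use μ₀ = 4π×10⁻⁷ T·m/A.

Each loop contributes B = μ₀IR²/[2(R²+z²)^(3/2)] on the axis, with z measured from that loop.
Loop 1 (z = 0.0134 m): B₁ = 4.87×10⁻⁵ T. Loop 2 (z = 0.0678 m): B₂ = 2.08×10⁻⁵ T.
The fields oppose: B = |B₁ − B₂| = 2.79×10⁻⁵ T.

B ≈ 27.9 μT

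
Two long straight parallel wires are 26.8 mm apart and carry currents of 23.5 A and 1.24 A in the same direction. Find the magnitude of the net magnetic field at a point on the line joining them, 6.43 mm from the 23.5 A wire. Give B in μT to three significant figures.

Each long wire gives B = μ₀I/(2πd). Distances are d₁ = 0.00643 m and d₂ = 0.02037 m.
B₁ = 7.31×10⁻⁴ T, B₂ = 1.22×10⁻⁵ T.
Between parallel currents the two contributions point in opposite directions, so they subtract. B = |B₁ − B₂| = |7.31×10⁻⁴ − 1.22×10⁻⁵| = 7.19×10⁻⁴ T.

B ≈ 719 μT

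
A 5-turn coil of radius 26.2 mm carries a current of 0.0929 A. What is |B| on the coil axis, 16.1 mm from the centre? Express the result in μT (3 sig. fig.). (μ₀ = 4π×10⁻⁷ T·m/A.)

B ≈ 6.89 μT

For an N-turn flat coil, B = Nμ₀IR²/[2(R²+z²)^(3/2)] with R = 0.0262 m, z = 0.0161 m.
B = 5 × 1.38×10⁻⁶ T = 6.89×10⁻⁶ T.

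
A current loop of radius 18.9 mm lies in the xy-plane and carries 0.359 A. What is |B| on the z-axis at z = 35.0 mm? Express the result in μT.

B ≈ 1.28 μT

On the axis of a circular loop, B = μ₀IR² / [2(R²+z²)^(3/2)].
R² + z² = (0.0189)² + (0.035)² = 0.001582 m², and (R²+z²)^(3/2) = 6.29×10⁻⁵ m³.
B = (4π×10⁻⁷ × 0.359 × 0.0003572) / (2 × 6.29×10⁻⁵) = 1.28×10⁻⁶ T.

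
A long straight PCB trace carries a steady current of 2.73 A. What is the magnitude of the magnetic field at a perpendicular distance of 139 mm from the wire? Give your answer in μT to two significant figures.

For an infinitely long straight wire, B = μ₀I/(2πd).
B = (4π×10⁻⁷ × 2.73) / (2π × 0.139) = 3.93×10⁻⁶ T.

B ≈ 3.9 μT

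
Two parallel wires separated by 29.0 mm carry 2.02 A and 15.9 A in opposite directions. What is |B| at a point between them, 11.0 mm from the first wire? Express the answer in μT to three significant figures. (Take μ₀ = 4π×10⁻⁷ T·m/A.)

B ≈ 213 μT

Each long wire gives B = μ₀I/(2πd). Distances are d₁ = 0.011 m and d₂ = 0.018 m.
B₁ = 3.67×10⁻⁵ T, B₂ = 1.77×10⁻⁴ T.
Between antiparallel currents both contributions point the same way, so they add. B = B₁ + B₂ = 3.67×10⁻⁵ + 1.77×10⁻⁴ = 2.13×10⁻⁴ T.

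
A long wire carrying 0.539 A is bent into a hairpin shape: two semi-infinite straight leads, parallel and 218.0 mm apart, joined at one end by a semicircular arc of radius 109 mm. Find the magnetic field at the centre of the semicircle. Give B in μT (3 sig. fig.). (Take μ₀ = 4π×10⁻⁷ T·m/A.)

The semicircular arc contributes B_arc = μ₀I·π/(4πR) = μ₀I/(4R) = 1.55×10⁻⁶ T.
Each semi-infinite lead is at perpendicular distance R = 0.109 m from the centre, with the perpendicular foot at its near end, so it contributes μ₀I/(4πR); both point the same way, together 9.89×10⁻⁷ T.
Arc and leads all point the same direction: B = 1.55×10⁻⁶ + 9.89×10⁻⁷ = 2.54×10⁻⁶ T.

B ≈ 2.54 μT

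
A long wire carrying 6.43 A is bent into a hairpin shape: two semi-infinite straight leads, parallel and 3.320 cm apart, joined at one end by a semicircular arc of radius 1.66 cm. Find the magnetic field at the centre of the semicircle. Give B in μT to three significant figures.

The semicircular arc contributes B_arc = μ₀I·π/(4πR) = μ₀I/(4R) = 1.22×10⁻⁴ T.
Each semi-infinite lead is at perpendicular distance R = 0.0166 m from the centre, with the perpendicular foot at its near end, so it contributes μ₀I/(4πR); both point the same way, together 7.75×10⁻⁵ T.
Arc and leads all point the same direction: B = 1.22×10⁻⁴ + 7.75×10⁻⁵ = 1.99×10⁻⁴ T.

B ≈ 199 μT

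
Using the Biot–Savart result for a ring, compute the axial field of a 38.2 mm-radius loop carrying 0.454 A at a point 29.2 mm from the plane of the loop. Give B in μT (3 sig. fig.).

B ≈ 3.74 μT

On the axis of a circular loop, B = μ₀IR² / [2(R²+z²)^(3/2)].
R² + z² = (0.0382)² + (0.0292)² = 0.002312 m², and (R²+z²)^(3/2) = 1.11×10⁻⁴ m³.
B = (4π×10⁻⁷ × 0.454 × 0.001459) / (2 × 1.11×10⁻⁴) = 3.74×10⁻⁶ T.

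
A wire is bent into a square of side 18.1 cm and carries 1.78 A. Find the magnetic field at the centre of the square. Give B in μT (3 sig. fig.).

B ≈ 11.1 μT

Each side is a finite straight segment at perpendicular distance d = a/(2 tan(π/4)) = 0.0905 m from the centre, with end-angles ±π/4.
One side contributes B₁ = (μ₀I/4πd)·2 sin(π/4) = 2.78×10⁻⁶ T.
All 4 sides add in the same direction: B = 4 × 2.78×10⁻⁶ = 1.11×10⁻⁵ T.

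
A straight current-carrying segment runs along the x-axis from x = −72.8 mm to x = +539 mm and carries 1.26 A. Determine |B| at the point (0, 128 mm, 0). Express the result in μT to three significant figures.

For a finite straight segment, B = (μ₀I/4πd)(sinθ₁ + sinθ₂), where θ₁, θ₂ are the angles from the perpendicular to each end.
The perpendicular distance is d = 0.128 m; the end-offsets along the wire are a = 0.0728 m and b = 0.539 m.
sinθ₁ = 0.0728/√(0.0728²+0.128²) = 0.4944; sinθ₂ = 0.539/√(0.539²+0.128²) = 0.9729.
B = (4π×10⁻⁷ × 1.26) / (4π × 0.128) × (0.4944 + 0.9729) = 1.44×10⁻⁶ T.

B ≈ 1.44 μT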